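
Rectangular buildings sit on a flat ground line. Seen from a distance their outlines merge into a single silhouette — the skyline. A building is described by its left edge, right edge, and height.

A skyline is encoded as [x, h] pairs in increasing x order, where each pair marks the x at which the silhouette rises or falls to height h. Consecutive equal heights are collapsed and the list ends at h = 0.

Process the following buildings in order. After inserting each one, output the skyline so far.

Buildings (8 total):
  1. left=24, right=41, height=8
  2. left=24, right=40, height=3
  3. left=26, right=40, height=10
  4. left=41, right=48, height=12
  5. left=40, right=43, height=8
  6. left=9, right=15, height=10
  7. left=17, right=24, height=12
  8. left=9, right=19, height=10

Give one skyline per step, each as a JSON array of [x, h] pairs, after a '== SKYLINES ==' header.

== SKYLINES ==
[[24,8],[41,0]]
[[24,8],[41,0]]
[[24,8],[26,10],[40,8],[41,0]]
[[24,8],[26,10],[40,8],[41,12],[48,0]]
[[24,8],[26,10],[40,8],[41,12],[48,0]]
[[9,10],[15,0],[24,8],[26,10],[40,8],[41,12],[48,0]]
[[9,10],[15,0],[17,12],[24,8],[26,10],[40,8],[41,12],[48,0]]
[[9,10],[17,12],[24,8],[26,10],[40,8],[41,12],[48,0]]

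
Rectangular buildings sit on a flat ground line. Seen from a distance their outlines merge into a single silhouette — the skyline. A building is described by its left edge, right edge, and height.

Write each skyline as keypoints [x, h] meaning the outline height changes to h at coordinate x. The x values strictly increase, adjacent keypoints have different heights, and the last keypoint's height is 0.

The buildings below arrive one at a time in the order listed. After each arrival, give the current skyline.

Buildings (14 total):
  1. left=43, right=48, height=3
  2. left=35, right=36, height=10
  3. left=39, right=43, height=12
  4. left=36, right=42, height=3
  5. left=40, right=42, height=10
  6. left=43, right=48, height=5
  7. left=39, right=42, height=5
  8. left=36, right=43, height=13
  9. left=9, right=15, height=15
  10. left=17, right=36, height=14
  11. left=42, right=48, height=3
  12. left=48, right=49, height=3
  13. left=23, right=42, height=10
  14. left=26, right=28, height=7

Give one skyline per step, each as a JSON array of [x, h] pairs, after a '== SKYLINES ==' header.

== SKYLINES ==
[[43,3],[48,0]]
[[35,10],[36,0],[43,3],[48,0]]
[[35,10],[36,0],[39,12],[43,3],[48,0]]
[[35,10],[36,3],[39,12],[43,3],[48,0]]
[[35,10],[36,3],[39,12],[43,3],[48,0]]
[[35,10],[36,3],[39,12],[43,5],[48,0]]
[[35,10],[36,3],[39,12],[43,5],[48,0]]
[[35,10],[36,13],[43,5],[48,0]]
[[9,15],[15,0],[35,10],[36,13],[43,5],[48,0]]
[[9,15],[15,0],[17,14],[36,13],[43,5],[48,0]]
[[9,15],[15,0],[17,14],[36,13],[43,5],[48,0]]
[[9,15],[15,0],[17,14],[36,13],[43,5],[48,3],[49,0]]
[[9,15],[15,0],[17,14],[36,13],[43,5],[48,3],[49,0]]
[[9,15],[15,0],[17,14],[36,13],[43,5],[48,3],[49,0]]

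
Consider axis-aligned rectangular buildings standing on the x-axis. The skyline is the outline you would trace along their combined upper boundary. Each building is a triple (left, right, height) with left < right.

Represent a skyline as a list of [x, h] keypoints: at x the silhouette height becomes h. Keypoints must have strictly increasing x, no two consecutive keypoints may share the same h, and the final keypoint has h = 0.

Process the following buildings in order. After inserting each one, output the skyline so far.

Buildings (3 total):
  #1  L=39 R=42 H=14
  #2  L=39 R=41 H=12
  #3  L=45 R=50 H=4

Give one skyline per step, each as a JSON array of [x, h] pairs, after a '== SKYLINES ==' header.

== SKYLINES ==
[[39,14],[42,0]]
[[39,14],[42,0]]
[[39,14],[42,0],[45,4],[50,0]]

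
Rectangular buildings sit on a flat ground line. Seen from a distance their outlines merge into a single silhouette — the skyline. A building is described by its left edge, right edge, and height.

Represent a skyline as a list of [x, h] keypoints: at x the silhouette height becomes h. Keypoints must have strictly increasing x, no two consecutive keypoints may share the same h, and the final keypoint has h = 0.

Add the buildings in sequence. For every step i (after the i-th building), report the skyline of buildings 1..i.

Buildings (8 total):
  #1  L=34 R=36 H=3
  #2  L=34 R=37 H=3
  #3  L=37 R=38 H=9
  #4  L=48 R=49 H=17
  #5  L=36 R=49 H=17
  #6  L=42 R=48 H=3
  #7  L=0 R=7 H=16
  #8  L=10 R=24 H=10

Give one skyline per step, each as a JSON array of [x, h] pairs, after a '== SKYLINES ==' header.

== SKYLINES ==
[[34,3],[36,0]]
[[34,3],[37,0]]
[[34,3],[37,9],[38,0]]
[[34,3],[37,9],[38,0],[48,17],[49,0]]
[[34,3],[36,17],[49,0]]
[[34,3],[36,17],[49,0]]
[[0,16],[7,0],[34,3],[36,17],[49,0]]
[[0,16],[7,0],[10,10],[24,0],[34,3],[36,17],[49,0]]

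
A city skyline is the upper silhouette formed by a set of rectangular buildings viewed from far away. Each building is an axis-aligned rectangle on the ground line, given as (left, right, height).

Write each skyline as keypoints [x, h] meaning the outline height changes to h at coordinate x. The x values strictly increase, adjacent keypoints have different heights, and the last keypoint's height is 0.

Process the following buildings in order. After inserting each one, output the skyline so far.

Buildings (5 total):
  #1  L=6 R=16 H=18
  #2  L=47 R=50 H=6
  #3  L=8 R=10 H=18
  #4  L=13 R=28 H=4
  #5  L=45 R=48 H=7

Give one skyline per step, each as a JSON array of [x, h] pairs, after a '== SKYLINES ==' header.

== SKYLINES ==
[[6,18],[16,0]]
[[6,18],[16,0],[47,6],[50,0]]
[[6,18],[16,0],[47,6],[50,0]]
[[6,18],[16,4],[28,0],[47,6],[50,0]]
[[6,18],[16,4],[28,0],[45,7],[48,6],[50,0]]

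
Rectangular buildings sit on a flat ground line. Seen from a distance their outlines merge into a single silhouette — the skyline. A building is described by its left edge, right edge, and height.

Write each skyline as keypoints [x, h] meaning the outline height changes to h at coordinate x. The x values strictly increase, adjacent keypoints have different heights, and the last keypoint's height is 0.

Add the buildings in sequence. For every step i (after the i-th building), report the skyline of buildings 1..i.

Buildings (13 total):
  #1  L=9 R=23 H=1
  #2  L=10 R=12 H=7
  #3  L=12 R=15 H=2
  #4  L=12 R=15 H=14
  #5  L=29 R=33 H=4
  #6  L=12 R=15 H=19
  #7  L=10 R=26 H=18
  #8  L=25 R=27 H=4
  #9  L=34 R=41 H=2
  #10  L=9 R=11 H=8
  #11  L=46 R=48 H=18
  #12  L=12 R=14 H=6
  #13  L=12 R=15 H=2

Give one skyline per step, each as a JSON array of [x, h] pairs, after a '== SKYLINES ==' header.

== SKYLINES ==
[[9,1],[23,0]]
[[9,1],[10,7],[12,1],[23,0]]
[[9,1],[10,7],[12,2],[15,1],[23,0]]
[[9,1],[10,7],[12,14],[15,1],[23,0]]
[[9,1],[10,7],[12,14],[15,1],[23,0],[29,4],[33,0]]
[[9,1],[10,7],[12,19],[15,1],[23,0],[29,4],[33,0]]
[[9,1],[10,18],[12,19],[15,18],[26,0],[29,4],[33,0]]
[[9,1],[10,18],[12,19],[15,18],[26,4],[27,0],[29,4],[33,0]]
[[9,1],[10,18],[12,19],[15,18],[26,4],[27,0],[29,4],[33,0],[34,2],[41,0]]
[[9,8],[10,18],[12,19],[15,18],[26,4],[27,0],[29,4],[33,0],[34,2],[41,0]]
[[9,8],[10,18],[12,19],[15,18],[26,4],[27,0],[29,4],[33,0],[34,2],[41,0],[46,18],[48,0]]
[[9,8],[10,18],[12,19],[15,18],[26,4],[27,0],[29,4],[33,0],[34,2],[41,0],[46,18],[48,0]]
[[9,8],[10,18],[12,19],[15,18],[26,4],[27,0],[29,4],[33,0],[34,2],[41,0],[46,18],[48,0]]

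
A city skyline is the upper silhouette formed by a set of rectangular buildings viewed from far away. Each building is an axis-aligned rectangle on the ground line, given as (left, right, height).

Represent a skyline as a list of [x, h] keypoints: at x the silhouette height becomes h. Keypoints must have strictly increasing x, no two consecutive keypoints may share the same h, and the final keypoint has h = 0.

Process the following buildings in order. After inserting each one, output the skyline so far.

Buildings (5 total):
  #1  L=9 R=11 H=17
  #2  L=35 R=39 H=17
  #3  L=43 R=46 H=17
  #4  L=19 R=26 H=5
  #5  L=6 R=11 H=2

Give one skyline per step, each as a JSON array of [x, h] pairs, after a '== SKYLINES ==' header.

== SKYLINES ==
[[9,17],[11,0]]
[[9,17],[11,0],[35,17],[39,0]]
[[9,17],[11,0],[35,17],[39,0],[43,17],[46,0]]
[[9,17],[11,0],[19,5],[26,0],[35,17],[39,0],[43,17],[46,0]]
[[6,2],[9,17],[11,0],[19,5],[26,0],[35,17],[39,0],[43,17],[46,0]]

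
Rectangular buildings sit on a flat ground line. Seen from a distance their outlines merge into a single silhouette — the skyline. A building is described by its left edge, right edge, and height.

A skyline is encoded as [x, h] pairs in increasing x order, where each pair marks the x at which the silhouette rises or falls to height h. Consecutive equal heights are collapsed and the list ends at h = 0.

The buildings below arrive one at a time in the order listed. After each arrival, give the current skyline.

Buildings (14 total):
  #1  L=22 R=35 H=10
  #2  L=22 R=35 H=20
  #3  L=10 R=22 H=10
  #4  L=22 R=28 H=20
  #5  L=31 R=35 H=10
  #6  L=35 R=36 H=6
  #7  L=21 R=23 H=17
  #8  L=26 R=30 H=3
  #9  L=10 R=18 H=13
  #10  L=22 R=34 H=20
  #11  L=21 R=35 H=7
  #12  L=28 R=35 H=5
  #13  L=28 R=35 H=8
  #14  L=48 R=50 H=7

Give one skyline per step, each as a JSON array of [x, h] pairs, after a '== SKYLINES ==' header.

== SKYLINES ==
[[22,10],[35,0]]
[[22,20],[35,0]]
[[10,10],[22,20],[35,0]]
[[10,10],[22,20],[35,0]]
[[10,10],[22,20],[35,0]]
[[10,10],[22,20],[35,6],[36,0]]
[[10,10],[21,17],[22,20],[35,6],[36,0]]
[[10,10],[21,17],[22,20],[35,6],[36,0]]
[[10,13],[18,10],[21,17],[22,20],[35,6],[36,0]]
[[10,13],[18,10],[21,17],[22,20],[35,6],[36,0]]
[[10,13],[18,10],[21,17],[22,20],[35,6],[36,0]]
[[10,13],[18,10],[21,17],[22,20],[35,6],[36,0]]
[[10,13],[18,10],[21,17],[22,20],[35,6],[36,0]]
[[10,13],[18,10],[21,17],[22,20],[35,6],[36,0],[48,7],[50,0]]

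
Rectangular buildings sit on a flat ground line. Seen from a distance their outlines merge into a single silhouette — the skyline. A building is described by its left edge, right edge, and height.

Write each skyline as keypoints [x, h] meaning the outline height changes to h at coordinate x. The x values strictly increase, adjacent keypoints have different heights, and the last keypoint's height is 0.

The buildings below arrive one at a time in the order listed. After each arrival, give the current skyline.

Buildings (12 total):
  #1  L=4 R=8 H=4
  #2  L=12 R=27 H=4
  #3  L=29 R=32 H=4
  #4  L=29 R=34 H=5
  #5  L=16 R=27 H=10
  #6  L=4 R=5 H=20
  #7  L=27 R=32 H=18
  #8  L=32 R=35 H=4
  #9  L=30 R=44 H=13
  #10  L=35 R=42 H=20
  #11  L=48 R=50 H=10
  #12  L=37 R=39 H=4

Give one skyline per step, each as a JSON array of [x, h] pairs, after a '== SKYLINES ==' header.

== SKYLINES ==
[[4,4],[8,0]]
[[4,4],[8,0],[12,4],[27,0]]
[[4,4],[8,0],[12,4],[27,0],[29,4],[32,0]]
[[4,4],[8,0],[12,4],[27,0],[29,5],[34,0]]
[[4,4],[8,0],[12,4],[16,10],[27,0],[29,5],[34,0]]
[[4,20],[5,4],[8,0],[12,4],[16,10],[27,0],[29,5],[34,0]]
[[4,20],[5,4],[8,0],[12,4],[16,10],[27,18],[32,5],[34,0]]
[[4,20],[5,4],[8,0],[12,4],[16,10],[27,18],[32,5],[34,4],[35,0]]
[[4,20],[5,4],[8,0],[12,4],[16,10],[27,18],[32,13],[44,0]]
[[4,20],[5,4],[8,0],[12,4],[16,10],[27,18],[32,13],[35,20],[42,13],[44,0]]
[[4,20],[5,4],[8,0],[12,4],[16,10],[27,18],[32,13],[35,20],[42,13],[44,0],[48,10],[50,0]]
[[4,20],[5,4],[8,0],[12,4],[16,10],[27,18],[32,13],[35,20],[42,13],[44,0],[48,10],[50,0]]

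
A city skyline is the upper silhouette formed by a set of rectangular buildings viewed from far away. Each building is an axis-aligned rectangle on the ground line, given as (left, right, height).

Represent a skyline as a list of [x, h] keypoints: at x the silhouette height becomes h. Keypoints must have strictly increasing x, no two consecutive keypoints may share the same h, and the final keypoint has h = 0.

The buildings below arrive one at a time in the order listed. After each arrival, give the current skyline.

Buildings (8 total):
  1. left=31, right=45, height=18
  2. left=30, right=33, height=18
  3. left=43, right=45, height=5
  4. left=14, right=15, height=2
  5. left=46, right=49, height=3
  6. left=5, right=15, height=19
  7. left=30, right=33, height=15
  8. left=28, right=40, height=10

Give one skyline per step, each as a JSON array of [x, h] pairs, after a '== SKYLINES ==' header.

== SKYLINES ==
[[31,18],[45,0]]
[[30,18],[45,0]]
[[30,18],[45,0]]
[[14,2],[15,0],[30,18],[45,0]]
[[14,2],[15,0],[30,18],[45,0],[46,3],[49,0]]
[[5,19],[15,0],[30,18],[45,0],[46,3],[49,0]]
[[5,19],[15,0],[30,18],[45,0],[46,3],[49,0]]
[[5,19],[15,0],[28,10],[30,18],[45,0],[46,3],[49,0]]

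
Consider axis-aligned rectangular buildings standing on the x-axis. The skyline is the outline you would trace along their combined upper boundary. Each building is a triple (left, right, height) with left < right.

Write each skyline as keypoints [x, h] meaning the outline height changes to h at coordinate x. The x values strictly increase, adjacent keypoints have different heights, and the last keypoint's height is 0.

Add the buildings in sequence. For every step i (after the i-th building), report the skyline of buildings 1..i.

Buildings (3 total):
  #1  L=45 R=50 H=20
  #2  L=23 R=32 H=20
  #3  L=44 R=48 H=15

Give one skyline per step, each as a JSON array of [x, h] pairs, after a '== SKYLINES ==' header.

== SKYLINES ==
[[45,20],[50,0]]
[[23,20],[32,0],[45,20],[50,0]]
[[23,20],[32,0],[44,15],[45,20],[50,0]]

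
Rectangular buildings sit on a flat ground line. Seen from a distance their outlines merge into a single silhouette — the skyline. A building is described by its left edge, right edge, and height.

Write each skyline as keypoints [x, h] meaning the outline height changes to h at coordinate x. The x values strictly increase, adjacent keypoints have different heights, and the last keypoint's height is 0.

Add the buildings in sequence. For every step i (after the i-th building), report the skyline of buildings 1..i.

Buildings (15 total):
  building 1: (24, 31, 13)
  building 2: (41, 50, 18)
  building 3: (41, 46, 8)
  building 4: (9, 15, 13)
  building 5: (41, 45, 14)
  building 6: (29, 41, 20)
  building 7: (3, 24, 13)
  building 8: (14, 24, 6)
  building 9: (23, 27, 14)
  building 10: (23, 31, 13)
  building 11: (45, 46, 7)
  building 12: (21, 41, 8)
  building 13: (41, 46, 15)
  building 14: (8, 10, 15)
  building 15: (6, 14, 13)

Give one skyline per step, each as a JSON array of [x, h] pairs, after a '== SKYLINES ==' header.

== SKYLINES ==
[[24,13],[31,0]]
[[24,13],[31,0],[41,18],[50,0]]
[[24,13],[31,0],[41,18],[50,0]]
[[9,13],[15,0],[24,13],[31,0],[41,18],[50,0]]
[[9,13],[15,0],[24,13],[31,0],[41,18],[50,0]]
[[9,13],[15,0],[24,13],[29,20],[41,18],[50,0]]
[[3,13],[29,20],[41,18],[50,0]]
[[3,13],[29,20],[41,18],[50,0]]
[[3,13],[23,14],[27,13],[29,20],[41,18],[50,0]]
[[3,13],[23,14],[27,13],[29,20],[41,18],[50,0]]
[[3,13],[23,14],[27,13],[29,20],[41,18],[50,0]]
[[3,13],[23,14],[27,13],[29,20],[41,18],[50,0]]
[[3,13],[23,14],[27,13],[29,20],[41,18],[50,0]]
[[3,13],[8,15],[10,13],[23,14],[27,13],[29,20],[41,18],[50,0]]
[[3,13],[8,15],[10,13],[23,14],[27,13],[29,20],[41,18],[50,0]]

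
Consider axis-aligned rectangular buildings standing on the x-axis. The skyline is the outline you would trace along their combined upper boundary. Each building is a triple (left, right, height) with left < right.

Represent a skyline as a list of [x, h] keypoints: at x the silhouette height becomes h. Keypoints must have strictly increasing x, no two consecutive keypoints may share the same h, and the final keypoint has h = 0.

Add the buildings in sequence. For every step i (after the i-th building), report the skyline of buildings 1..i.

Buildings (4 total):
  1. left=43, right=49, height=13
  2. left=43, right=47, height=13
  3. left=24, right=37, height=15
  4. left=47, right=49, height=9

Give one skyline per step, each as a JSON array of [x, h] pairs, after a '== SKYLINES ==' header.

== SKYLINES ==
[[43,13],[49,0]]
[[43,13],[49,0]]
[[24,15],[37,0],[43,13],[49,0]]
[[24,15],[37,0],[43,13],[49,0]]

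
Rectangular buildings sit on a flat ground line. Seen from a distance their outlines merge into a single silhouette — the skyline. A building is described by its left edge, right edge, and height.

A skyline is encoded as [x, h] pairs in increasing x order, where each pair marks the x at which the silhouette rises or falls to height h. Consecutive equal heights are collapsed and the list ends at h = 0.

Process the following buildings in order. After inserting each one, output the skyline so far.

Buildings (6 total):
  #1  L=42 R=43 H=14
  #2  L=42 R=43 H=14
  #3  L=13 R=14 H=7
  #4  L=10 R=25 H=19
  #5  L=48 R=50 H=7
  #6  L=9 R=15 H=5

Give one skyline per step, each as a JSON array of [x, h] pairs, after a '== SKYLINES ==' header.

== SKYLINES ==
[[42,14],[43,0]]
[[42,14],[43,0]]
[[13,7],[14,0],[42,14],[43,0]]
[[10,19],[25,0],[42,14],[43,0]]
[[10,19],[25,0],[42,14],[43,0],[48,7],[50,0]]
[[9,5],[10,19],[25,0],[42,14],[43,0],[48,7],[50,0]]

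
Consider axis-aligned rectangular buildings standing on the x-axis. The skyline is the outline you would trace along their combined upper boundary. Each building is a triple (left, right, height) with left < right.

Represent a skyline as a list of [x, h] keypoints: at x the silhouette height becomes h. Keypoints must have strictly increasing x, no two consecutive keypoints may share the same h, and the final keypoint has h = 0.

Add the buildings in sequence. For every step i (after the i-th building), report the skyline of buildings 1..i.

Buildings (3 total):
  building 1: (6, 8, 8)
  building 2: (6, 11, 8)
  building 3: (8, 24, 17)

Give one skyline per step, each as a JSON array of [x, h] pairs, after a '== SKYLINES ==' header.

== SKYLINES ==
[[6,8],[8,0]]
[[6,8],[11,0]]
[[6,8],[8,17],[24,0]]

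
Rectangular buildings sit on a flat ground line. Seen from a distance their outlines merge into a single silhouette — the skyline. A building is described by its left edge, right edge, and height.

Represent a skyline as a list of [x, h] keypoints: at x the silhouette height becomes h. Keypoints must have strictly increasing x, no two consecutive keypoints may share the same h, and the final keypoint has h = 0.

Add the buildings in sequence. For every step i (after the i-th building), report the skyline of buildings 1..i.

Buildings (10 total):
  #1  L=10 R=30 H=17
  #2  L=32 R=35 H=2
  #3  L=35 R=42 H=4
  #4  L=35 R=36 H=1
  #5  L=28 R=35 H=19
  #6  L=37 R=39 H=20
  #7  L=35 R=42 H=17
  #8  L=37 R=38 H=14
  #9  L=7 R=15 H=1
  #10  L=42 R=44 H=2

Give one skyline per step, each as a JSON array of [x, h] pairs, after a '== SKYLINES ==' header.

== SKYLINES ==
[[10,17],[30,0]]
[[10,17],[30,0],[32,2],[35,0]]
[[10,17],[30,0],[32,2],[35,4],[42,0]]
[[10,17],[30,0],[32,2],[35,4],[42,0]]
[[10,17],[28,19],[35,4],[42,0]]
[[10,17],[28,19],[35,4],[37,20],[39,4],[42,0]]
[[10,17],[28,19],[35,17],[37,20],[39,17],[42,0]]
[[10,17],[28,19],[35,17],[37,20],[39,17],[42,0]]
[[7,1],[10,17],[28,19],[35,17],[37,20],[39,17],[42,0]]
[[7,1],[10,17],[28,19],[35,17],[37,20],[39,17],[42,2],[44,0]]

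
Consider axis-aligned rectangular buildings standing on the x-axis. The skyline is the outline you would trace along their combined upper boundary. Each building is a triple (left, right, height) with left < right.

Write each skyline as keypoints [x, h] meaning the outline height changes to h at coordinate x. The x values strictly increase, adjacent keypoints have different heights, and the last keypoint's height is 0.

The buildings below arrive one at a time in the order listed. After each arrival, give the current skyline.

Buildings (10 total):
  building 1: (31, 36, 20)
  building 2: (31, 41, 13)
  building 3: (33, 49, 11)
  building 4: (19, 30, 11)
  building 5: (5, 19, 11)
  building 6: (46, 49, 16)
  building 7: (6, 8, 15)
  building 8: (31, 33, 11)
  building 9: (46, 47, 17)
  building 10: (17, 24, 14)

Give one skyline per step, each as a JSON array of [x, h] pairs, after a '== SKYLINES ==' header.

== SKYLINES ==
[[31,20],[36,0]]
[[31,20],[36,13],[41,0]]
[[31,20],[36,13],[41,11],[49,0]]
[[19,11],[30,0],[31,20],[36,13],[41,11],[49,0]]
[[5,11],[30,0],[31,20],[36,13],[41,11],[49,0]]
[[5,11],[30,0],[31,20],[36,13],[41,11],[46,16],[49,0]]
[[5,11],[6,15],[8,11],[30,0],[31,20],[36,13],[41,11],[46,16],[49,0]]
[[5,11],[6,15],[8,11],[30,0],[31,20],[36,13],[41,11],[46,16],[49,0]]
[[5,11],[6,15],[8,11],[30,0],[31,20],[36,13],[41,11],[46,17],[47,16],[49,0]]
[[5,11],[6,15],[8,11],[17,14],[24,11],[30,0],[31,20],[36,13],[41,11],[46,17],[47,16],[49,0]]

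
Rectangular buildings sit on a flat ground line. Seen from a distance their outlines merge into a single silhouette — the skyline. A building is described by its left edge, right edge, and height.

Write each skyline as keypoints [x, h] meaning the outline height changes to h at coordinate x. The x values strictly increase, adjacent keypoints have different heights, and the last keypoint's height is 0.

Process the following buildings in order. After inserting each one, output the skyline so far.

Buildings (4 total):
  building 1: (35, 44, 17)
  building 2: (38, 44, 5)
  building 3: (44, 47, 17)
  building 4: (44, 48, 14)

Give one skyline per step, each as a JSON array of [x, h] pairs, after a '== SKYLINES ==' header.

== SKYLINES ==
[[35,17],[44,0]]
[[35,17],[44,0]]
[[35,17],[47,0]]
[[35,17],[47,14],[48,0]]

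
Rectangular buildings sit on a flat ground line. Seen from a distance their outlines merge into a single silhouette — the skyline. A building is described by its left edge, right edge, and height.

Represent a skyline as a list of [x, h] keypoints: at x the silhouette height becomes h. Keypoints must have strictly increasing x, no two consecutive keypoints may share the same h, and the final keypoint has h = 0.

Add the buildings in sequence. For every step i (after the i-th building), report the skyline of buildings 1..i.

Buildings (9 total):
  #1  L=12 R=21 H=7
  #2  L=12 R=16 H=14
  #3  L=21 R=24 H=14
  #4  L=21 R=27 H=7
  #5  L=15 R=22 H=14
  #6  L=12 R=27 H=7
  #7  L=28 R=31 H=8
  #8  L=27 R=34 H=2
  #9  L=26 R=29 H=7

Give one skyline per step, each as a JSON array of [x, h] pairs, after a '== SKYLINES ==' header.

== SKYLINES ==
[[12,7],[21,0]]
[[12,14],[16,7],[21,0]]
[[12,14],[16,7],[21,14],[24,0]]
[[12,14],[16,7],[21,14],[24,7],[27,0]]
[[12,14],[24,7],[27,0]]
[[12,14],[24,7],[27,0]]
[[12,14],[24,7],[27,0],[28,8],[31,0]]
[[12,14],[24,7],[27,2],[28,8],[31,2],[34,0]]
[[12,14],[24,7],[28,8],[31,2],[34,0]]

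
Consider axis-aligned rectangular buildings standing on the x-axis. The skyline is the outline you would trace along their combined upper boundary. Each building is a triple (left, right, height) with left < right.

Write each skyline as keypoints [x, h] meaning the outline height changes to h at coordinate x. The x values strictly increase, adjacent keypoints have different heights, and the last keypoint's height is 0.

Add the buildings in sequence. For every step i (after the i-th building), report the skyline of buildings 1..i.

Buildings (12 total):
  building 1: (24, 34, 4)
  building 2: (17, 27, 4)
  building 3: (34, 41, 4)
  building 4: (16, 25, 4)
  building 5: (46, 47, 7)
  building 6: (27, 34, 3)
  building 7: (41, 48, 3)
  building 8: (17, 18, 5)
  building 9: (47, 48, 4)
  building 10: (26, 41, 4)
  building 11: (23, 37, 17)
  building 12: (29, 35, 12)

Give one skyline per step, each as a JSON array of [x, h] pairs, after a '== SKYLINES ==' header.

== SKYLINES ==
[[24,4],[34,0]]
[[17,4],[34,0]]
[[17,4],[41,0]]
[[16,4],[41,0]]
[[16,4],[41,0],[46,7],[47,0]]
[[16,4],[41,0],[46,7],[47,0]]
[[16,4],[41,3],[46,7],[47,3],[48,0]]
[[16,4],[17,5],[18,4],[41,3],[46,7],[47,3],[48,0]]
[[16,4],[17,5],[18,4],[41,3],[46,7],[47,4],[48,0]]
[[16,4],[17,5],[18,4],[41,3],[46,7],[47,4],[48,0]]
[[16,4],[17,5],[18,4],[23,17],[37,4],[41,3],[46,7],[47,4],[48,0]]
[[16,4],[17,5],[18,4],[23,17],[37,4],[41,3],[46,7],[47,4],[48,0]]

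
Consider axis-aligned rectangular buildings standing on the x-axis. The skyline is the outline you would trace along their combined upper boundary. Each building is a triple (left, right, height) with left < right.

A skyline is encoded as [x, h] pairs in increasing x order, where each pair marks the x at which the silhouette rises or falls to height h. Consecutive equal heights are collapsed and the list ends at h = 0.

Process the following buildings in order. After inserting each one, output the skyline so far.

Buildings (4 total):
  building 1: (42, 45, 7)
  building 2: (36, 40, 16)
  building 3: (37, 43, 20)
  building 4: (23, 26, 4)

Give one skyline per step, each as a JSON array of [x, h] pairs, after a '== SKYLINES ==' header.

== SKYLINES ==
[[42,7],[45,0]]
[[36,16],[40,0],[42,7],[45,0]]
[[36,16],[37,20],[43,7],[45,0]]
[[23,4],[26,0],[36,16],[37,20],[43,7],[45,0]]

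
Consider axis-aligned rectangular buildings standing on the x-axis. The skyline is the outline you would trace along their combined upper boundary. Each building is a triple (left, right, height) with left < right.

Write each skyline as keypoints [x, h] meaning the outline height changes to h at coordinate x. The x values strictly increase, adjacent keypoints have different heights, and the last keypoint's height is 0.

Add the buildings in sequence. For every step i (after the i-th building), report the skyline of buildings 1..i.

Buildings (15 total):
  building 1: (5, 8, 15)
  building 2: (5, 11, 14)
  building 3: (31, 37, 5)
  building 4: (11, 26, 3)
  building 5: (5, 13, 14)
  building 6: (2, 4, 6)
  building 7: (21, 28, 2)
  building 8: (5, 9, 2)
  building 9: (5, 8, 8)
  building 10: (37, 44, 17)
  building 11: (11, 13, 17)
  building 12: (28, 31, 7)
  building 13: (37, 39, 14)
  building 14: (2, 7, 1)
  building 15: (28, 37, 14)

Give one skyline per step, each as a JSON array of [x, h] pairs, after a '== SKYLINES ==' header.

== SKYLINES ==
[[5,15],[8,0]]
[[5,15],[8,14],[11,0]]
[[5,15],[8,14],[11,0],[31,5],[37,0]]
[[5,15],[8,14],[11,3],[26,0],[31,5],[37,0]]
[[5,15],[8,14],[13,3],[26,0],[31,5],[37,0]]
[[2,6],[4,0],[5,15],[8,14],[13,3],[26,0],[31,5],[37,0]]
[[2,6],[4,0],[5,15],[8,14],[13,3],[26,2],[28,0],[31,5],[37,0]]
[[2,6],[4,0],[5,15],[8,14],[13,3],[26,2],[28,0],[31,5],[37,0]]
[[2,6],[4,0],[5,15],[8,14],[13,3],[26,2],[28,0],[31,5],[37,0]]
[[2,6],[4,0],[5,15],[8,14],[13,3],[26,2],[28,0],[31,5],[37,17],[44,0]]
[[2,6],[4,0],[5,15],[8,14],[11,17],[13,3],[26,2],[28,0],[31,5],[37,17],[44,0]]
[[2,6],[4,0],[5,15],[8,14],[11,17],[13,3],[26,2],[28,7],[31,5],[37,17],[44,0]]
[[2,6],[4,0],[5,15],[8,14],[11,17],[13,3],[26,2],[28,7],[31,5],[37,17],[44,0]]
[[2,6],[4,1],[5,15],[8,14],[11,17],[13,3],[26,2],[28,7],[31,5],[37,17],[44,0]]
[[2,6],[4,1],[5,15],[8,14],[11,17],[13,3],[26,2],[28,14],[37,17],[44,0]]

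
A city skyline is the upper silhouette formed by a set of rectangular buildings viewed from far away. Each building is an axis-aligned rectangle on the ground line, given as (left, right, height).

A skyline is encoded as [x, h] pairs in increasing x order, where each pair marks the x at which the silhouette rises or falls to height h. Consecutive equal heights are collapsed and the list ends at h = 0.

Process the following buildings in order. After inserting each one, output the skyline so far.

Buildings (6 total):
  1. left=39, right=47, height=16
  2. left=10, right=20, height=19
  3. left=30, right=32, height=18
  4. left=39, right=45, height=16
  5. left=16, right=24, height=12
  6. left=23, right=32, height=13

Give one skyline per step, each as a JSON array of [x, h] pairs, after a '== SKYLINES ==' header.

== SKYLINES ==
[[39,16],[47,0]]
[[10,19],[20,0],[39,16],[47,0]]
[[10,19],[20,0],[30,18],[32,0],[39,16],[47,0]]
[[10,19],[20,0],[30,18],[32,0],[39,16],[47,0]]
[[10,19],[20,12],[24,0],[30,18],[32,0],[39,16],[47,0]]
[[10,19],[20,12],[23,13],[30,18],[32,0],[39,16],[47,0]]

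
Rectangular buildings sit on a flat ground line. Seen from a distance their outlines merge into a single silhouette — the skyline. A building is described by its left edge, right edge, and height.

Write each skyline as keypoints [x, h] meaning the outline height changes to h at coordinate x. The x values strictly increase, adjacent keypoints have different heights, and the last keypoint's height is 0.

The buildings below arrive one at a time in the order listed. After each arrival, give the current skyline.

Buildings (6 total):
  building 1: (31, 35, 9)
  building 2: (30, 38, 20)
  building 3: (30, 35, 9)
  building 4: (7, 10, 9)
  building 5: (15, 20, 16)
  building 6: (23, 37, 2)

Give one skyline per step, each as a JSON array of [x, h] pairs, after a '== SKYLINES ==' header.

== SKYLINES ==
[[31,9],[35,0]]
[[30,20],[38,0]]
[[30,20],[38,0]]
[[7,9],[10,0],[30,20],[38,0]]
[[7,9],[10,0],[15,16],[20,0],[30,20],[38,0]]
[[7,9],[10,0],[15,16],[20,0],[23,2],[30,20],[38,0]]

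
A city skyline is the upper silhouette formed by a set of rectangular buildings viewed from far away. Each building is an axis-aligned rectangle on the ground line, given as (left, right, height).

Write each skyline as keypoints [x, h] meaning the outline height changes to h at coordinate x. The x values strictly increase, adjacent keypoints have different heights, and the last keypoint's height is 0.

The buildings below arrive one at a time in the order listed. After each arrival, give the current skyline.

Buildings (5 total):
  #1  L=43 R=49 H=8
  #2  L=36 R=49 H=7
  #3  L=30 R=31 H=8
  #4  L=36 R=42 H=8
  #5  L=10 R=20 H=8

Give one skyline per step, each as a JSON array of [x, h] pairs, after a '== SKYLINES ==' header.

== SKYLINES ==
[[43,8],[49,0]]
[[36,7],[43,8],[49,0]]
[[30,8],[31,0],[36,7],[43,8],[49,0]]
[[30,8],[31,0],[36,8],[42,7],[43,8],[49,0]]
[[10,8],[20,0],[30,8],[31,0],[36,8],[42,7],[43,8],[49,0]]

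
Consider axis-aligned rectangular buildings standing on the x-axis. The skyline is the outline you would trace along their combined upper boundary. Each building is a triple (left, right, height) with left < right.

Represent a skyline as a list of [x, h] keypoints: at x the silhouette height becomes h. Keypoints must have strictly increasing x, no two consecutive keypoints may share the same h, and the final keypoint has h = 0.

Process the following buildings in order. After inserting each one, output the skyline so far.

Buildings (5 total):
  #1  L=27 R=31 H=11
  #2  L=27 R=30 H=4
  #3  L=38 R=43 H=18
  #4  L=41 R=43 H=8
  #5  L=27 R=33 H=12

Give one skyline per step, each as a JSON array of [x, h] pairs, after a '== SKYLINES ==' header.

== SKYLINES ==
[[27,11],[31,0]]
[[27,11],[31,0]]
[[27,11],[31,0],[38,18],[43,0]]
[[27,11],[31,0],[38,18],[43,0]]
[[27,12],[33,0],[38,18],[43,0]]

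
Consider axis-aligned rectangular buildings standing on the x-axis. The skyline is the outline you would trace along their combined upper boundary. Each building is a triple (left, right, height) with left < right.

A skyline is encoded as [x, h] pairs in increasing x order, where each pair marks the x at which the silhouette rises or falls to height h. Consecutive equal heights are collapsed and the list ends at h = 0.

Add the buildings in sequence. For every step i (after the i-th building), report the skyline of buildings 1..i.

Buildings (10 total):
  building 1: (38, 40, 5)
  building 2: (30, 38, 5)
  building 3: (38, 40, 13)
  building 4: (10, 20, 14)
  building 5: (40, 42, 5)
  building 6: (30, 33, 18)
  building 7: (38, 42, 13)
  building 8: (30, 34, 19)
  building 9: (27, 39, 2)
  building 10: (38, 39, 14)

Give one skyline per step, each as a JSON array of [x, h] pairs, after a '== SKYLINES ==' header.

== SKYLINES ==
[[38,5],[40,0]]
[[30,5],[40,0]]
[[30,5],[38,13],[40,0]]
[[10,14],[20,0],[30,5],[38,13],[40,0]]
[[10,14],[20,0],[30,5],[38,13],[40,5],[42,0]]
[[10,14],[20,0],[30,18],[33,5],[38,13],[40,5],[42,0]]
[[10,14],[20,0],[30,18],[33,5],[38,13],[42,0]]
[[10,14],[20,0],[30,19],[34,5],[38,13],[42,0]]
[[10,14],[20,0],[27,2],[30,19],[34,5],[38,13],[42,0]]
[[10,14],[20,0],[27,2],[30,19],[34,5],[38,14],[39,13],[42,0]]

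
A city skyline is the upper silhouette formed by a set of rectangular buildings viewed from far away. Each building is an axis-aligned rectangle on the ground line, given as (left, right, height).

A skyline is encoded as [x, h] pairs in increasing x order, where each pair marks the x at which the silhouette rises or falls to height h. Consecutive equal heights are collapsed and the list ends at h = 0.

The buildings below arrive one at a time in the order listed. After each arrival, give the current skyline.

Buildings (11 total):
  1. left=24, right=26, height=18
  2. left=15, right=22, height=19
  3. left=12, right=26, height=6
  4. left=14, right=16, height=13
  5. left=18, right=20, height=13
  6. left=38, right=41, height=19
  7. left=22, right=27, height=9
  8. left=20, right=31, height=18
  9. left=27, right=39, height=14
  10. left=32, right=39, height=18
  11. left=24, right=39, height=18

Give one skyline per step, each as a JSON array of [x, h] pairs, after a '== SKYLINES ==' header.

== SKYLINES ==
[[24,18],[26,0]]
[[15,19],[22,0],[24,18],[26,0]]
[[12,6],[15,19],[22,6],[24,18],[26,0]]
[[12,6],[14,13],[15,19],[22,6],[24,18],[26,0]]
[[12,6],[14,13],[15,19],[22,6],[24,18],[26,0]]
[[12,6],[14,13],[15,19],[22,6],[24,18],[26,0],[38,19],[41,0]]
[[12,6],[14,13],[15,19],[22,9],[24,18],[26,9],[27,0],[38,19],[41,0]]
[[12,6],[14,13],[15,19],[22,18],[31,0],[38,19],[41,0]]
[[12,6],[14,13],[15,19],[22,18],[31,14],[38,19],[41,0]]
[[12,6],[14,13],[15,19],[22,18],[31,14],[32,18],[38,19],[41,0]]
[[12,6],[14,13],[15,19],[22,18],[38,19],[41,0]]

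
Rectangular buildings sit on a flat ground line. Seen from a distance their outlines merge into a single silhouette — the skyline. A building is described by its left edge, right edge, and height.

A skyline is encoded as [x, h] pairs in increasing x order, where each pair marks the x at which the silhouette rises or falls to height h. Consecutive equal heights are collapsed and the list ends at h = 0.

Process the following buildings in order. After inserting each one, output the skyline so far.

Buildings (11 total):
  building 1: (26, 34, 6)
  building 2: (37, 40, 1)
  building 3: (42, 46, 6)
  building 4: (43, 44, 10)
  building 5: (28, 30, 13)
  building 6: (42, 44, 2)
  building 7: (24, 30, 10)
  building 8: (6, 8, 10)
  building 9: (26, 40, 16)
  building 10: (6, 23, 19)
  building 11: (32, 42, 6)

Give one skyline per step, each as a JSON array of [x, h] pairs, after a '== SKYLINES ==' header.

== SKYLINES ==
[[26,6],[34,0]]
[[26,6],[34,0],[37,1],[40,0]]
[[26,6],[34,0],[37,1],[40,0],[42,6],[46,0]]
[[26,6],[34,0],[37,1],[40,0],[42,6],[43,10],[44,6],[46,0]]
[[26,6],[28,13],[30,6],[34,0],[37,1],[40,0],[42,6],[43,10],[44,6],[46,0]]
[[26,6],[28,13],[30,6],[34,0],[37,1],[40,0],[42,6],[43,10],[44,6],[46,0]]
[[24,10],[28,13],[30,6],[34,0],[37,1],[40,0],[42,6],[43,10],[44,6],[46,0]]
[[6,10],[8,0],[24,10],[28,13],[30,6],[34,0],[37,1],[40,0],[42,6],[43,10],[44,6],[46,0]]
[[6,10],[8,0],[24,10],[26,16],[40,0],[42,6],[43,10],[44,6],[46,0]]
[[6,19],[23,0],[24,10],[26,16],[40,0],[42,6],[43,10],[44,6],[46,0]]
[[6,19],[23,0],[24,10],[26,16],[40,6],[43,10],[44,6],[46,0]]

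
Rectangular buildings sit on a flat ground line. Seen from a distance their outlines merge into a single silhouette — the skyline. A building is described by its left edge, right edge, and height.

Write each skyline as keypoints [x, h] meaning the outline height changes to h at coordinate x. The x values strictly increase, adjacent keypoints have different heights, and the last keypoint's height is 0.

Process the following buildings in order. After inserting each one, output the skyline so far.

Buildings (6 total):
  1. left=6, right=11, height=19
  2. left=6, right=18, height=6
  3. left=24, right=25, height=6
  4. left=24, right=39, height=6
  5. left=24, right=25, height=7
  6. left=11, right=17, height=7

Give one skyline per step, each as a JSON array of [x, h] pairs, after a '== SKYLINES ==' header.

== SKYLINES ==
[[6,19],[11,0]]
[[6,19],[11,6],[18,0]]
[[6,19],[11,6],[18,0],[24,6],[25,0]]
[[6,19],[11,6],[18,0],[24,6],[39,0]]
[[6,19],[11,6],[18,0],[24,7],[25,6],[39,0]]
[[6,19],[11,7],[17,6],[18,0],[24,7],[25,6],[39,0]]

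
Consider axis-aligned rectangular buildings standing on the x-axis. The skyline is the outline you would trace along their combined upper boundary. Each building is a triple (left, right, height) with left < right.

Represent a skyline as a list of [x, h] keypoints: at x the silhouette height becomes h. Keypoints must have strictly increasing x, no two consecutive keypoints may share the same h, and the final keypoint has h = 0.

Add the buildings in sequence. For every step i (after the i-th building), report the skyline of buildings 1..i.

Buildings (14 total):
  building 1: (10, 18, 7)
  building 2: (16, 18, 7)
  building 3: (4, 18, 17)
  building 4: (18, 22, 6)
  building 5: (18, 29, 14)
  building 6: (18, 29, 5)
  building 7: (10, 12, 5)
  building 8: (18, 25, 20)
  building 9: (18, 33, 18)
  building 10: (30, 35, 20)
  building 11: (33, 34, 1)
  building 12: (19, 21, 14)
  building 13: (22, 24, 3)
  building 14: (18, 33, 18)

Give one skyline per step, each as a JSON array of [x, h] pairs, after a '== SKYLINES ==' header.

== SKYLINES ==
[[10,7],[18,0]]
[[10,7],[18,0]]
[[4,17],[18,0]]
[[4,17],[18,6],[22,0]]
[[4,17],[18,14],[29,0]]
[[4,17],[18,14],[29,0]]
[[4,17],[18,14],[29,0]]
[[4,17],[18,20],[25,14],[29,0]]
[[4,17],[18,20],[25,18],[33,0]]
[[4,17],[18,20],[25,18],[30,20],[35,0]]
[[4,17],[18,20],[25,18],[30,20],[35,0]]
[[4,17],[18,20],[25,18],[30,20],[35,0]]
[[4,17],[18,20],[25,18],[30,20],[35,0]]
[[4,17],[18,20],[25,18],[30,20],[35,0]]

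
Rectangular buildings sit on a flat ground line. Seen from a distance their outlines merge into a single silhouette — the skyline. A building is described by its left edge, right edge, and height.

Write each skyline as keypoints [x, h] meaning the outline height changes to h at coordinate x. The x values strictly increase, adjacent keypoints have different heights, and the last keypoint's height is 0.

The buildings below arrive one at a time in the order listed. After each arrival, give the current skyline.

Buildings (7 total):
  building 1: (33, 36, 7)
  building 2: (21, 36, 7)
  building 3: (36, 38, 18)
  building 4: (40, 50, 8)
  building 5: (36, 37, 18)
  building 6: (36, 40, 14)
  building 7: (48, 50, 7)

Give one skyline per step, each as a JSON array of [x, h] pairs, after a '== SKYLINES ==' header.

== SKYLINES ==
[[33,7],[36,0]]
[[21,7],[36,0]]
[[21,7],[36,18],[38,0]]
[[21,7],[36,18],[38,0],[40,8],[50,0]]
[[21,7],[36,18],[38,0],[40,8],[50,0]]
[[21,7],[36,18],[38,14],[40,8],[50,0]]
[[21,7],[36,18],[38,14],[40,8],[50,0]]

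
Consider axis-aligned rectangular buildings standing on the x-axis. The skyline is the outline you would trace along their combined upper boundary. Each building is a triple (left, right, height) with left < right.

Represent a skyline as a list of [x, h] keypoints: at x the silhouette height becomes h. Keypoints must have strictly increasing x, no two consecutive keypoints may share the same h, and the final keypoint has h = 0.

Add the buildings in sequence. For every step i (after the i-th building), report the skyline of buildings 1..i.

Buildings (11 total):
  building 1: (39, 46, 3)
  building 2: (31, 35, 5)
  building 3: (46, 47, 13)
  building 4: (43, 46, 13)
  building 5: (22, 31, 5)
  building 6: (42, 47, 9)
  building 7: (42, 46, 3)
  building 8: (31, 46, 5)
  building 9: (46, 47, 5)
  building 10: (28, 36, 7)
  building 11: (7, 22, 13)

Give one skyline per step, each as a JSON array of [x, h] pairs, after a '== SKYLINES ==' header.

== SKYLINES ==
[[39,3],[46,0]]
[[31,5],[35,0],[39,3],[46,0]]
[[31,5],[35,0],[39,3],[46,13],[47,0]]
[[31,5],[35,0],[39,3],[43,13],[47,0]]
[[22,5],[35,0],[39,3],[43,13],[47,0]]
[[22,5],[35,0],[39,3],[42,9],[43,13],[47,0]]
[[22,5],[35,0],[39,3],[42,9],[43,13],[47,0]]
[[22,5],[42,9],[43,13],[47,0]]
[[22,5],[42,9],[43,13],[47,0]]
[[22,5],[28,7],[36,5],[42,9],[43,13],[47,0]]
[[7,13],[22,5],[28,7],[36,5],[42,9],[43,13],[47,0]]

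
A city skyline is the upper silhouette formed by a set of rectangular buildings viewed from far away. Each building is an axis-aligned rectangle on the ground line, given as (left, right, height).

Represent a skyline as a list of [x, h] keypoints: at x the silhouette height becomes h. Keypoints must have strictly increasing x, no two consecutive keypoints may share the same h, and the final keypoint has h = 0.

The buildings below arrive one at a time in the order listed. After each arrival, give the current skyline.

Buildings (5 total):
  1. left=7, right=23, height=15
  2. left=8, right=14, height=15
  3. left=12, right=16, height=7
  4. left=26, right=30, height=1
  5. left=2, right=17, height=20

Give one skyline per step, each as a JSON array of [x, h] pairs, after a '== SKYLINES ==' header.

== SKYLINES ==
[[7,15],[23,0]]
[[7,15],[23,0]]
[[7,15],[23,0]]
[[7,15],[23,0],[26,1],[30,0]]
[[2,20],[17,15],[23,0],[26,1],[30,0]]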